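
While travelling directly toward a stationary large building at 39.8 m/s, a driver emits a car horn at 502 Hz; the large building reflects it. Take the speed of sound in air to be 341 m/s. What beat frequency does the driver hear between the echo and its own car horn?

133 Hz

The large building receives the sound from a moving source: f₁ = f₀ · v/(v − v_e) = 502 × 341/301.2 ≈ 568.3 Hz.
On the return leg the driver is a moving observer: f₂ = f₁ · (v + v_e)/v = 568.3 × 380.8/341 ≈ 634.7 Hz.
Equivalently f₂ = f₀ · (v + v_e)/(v − v_e).
Beat against the emitted tone: |f₂ − f₀| = 2v_e·f₀/(v − v_e) = 2 × 39.8 × 502/301.2 ≈ 133 Hz.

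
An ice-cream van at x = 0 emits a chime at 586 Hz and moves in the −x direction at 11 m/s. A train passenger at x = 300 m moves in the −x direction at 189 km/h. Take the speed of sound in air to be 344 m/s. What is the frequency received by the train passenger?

189 km/h = 52.5 m/s.
The observer lies on the +x side, so the source is heading away from the observer and the observer is heading toward the source.
General Doppler shift: f' = f · (v + v_o)/(v + v_s).
f' = 586 × (344 + 52.5)/(344 + 11) = 586 × 396.5/355 ≈ 655 Hz.

655 Hz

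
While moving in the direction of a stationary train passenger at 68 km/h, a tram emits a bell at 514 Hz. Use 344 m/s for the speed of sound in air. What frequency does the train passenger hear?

68 km/h = 18.89 m/s.
Moving source, stationary observer: f' = f · v/(v − v_s) since the source is approaching.
f' = 514 × 344/(344 − 18.89) = 514 × 344/325.1 ≈ 544 Hz.

544 Hz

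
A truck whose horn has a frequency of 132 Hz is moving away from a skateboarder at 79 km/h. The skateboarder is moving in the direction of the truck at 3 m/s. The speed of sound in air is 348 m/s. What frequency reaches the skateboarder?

125 Hz

79 km/h = 21.94 m/s.
With source receding and observer approaching, f' = f · (v + v_o)/(v + v_s).
f' = 132 × (348 + 3)/(348 + 21.94) = 132 × 351/369.94 ≈ 125 Hz.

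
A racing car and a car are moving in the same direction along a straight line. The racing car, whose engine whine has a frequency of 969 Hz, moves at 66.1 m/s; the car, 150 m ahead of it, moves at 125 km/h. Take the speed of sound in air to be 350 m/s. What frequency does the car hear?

1076 Hz

125 km/h = 34.72 m/s.
The car is ahead, so the racing car is moving toward it while the car is moving away from the racing car.
With source approaching and observer receding, f' = f · (v − v_o)/(v − v_s).
f' = 969 × (350 − 34.72)/(350 − 66.1) = 969 × 315.28/283.9 ≈ 1076 Hz.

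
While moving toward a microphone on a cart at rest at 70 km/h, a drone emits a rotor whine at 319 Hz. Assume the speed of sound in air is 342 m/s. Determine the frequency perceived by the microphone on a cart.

70 km/h = 19.44 m/s.
Only the source moves, toward the listener, so f' = f · v/(v − v_s).
f' = 319 × 342/(342 − 19.44) = 319 × 342/322.6 ≈ 338 Hz.

338 Hz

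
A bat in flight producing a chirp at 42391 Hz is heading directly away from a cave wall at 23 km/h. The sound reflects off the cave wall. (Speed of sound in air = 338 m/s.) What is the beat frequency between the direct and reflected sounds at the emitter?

1573 Hz

23 km/h = 6.389 m/s.
The cave wall receives the sound from a moving source: f₁ = f₀ · v/(v + v_e) = 42391 × 338/344.39 ≈ 41605 Hz.
On the return leg the bat in flight is a moving observer: f₂ = f₁ · (v − v_e)/v = 41605 × 331.61/338 ≈ 40818 Hz.
Equivalently f₂ = f₀ · (v − v_e)/(v + v_e).
Beat against the emitted tone: |f₂ − f₀| = 2v_e·f₀/(v + v_e) = 2 × 6.389 × 42391/344.39 ≈ 1573 Hz.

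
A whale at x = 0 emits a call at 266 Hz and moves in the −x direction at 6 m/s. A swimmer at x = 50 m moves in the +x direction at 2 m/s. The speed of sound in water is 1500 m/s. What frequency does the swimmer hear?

265 Hz

The observer lies on the +x side, so the source is heading away from the observer and the observer is heading away from the source.
With source receding and observer receding, f' = f · (v − v_o)/(v + v_s).
f' = 266 × (1500 − 2)/(1500 + 6) = 266 × 1498/1506 ≈ 265 Hz.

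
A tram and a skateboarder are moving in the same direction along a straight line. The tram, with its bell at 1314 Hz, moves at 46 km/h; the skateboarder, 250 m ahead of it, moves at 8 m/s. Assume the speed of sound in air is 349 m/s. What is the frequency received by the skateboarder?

1333 Hz

46 km/h = 12.78 m/s.
The skateboarder is ahead, so the tram is moving toward it while the skateboarder is moving away from the tram.
General Doppler shift: f' = f · (v − v_o)/(v − v_s).
f' = 1314 × (349 − 8)/(349 − 12.78) = 1314 × 341/336.22 ≈ 1333 Hz.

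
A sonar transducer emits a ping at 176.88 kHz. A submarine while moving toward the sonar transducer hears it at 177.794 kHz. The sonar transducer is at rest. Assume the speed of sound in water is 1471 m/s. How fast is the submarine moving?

7.6 m/s

f' = f · (v + v_o)/v ⇒ v_o = v · |f'/f − 1|.
v_o = 1471 × |177.794/176.88 − 1| = 1471 × 0.005167 ≈ 7.6 m/s.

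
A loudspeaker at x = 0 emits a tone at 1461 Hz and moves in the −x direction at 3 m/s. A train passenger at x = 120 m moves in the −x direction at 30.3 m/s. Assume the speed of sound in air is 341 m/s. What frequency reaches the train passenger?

The observer lies on the +x side, so the source is heading away from the observer and the observer is heading toward the source.
Both move, so f' = f · (v + v_o)/(v + v_s).
f' = 1461 × (341 + 30.3)/(341 + 3) = 1461 × 371.3/344 ≈ 1577 Hz.

1577 Hz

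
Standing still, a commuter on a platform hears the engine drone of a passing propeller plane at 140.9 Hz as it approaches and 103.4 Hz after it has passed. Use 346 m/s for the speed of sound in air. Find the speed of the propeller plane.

53 m/s

f₁/f₂ = (v + v_s)/(v − v_s), so v_s = v · (f₁ − f₂)/(f₁ + f₂).
v_s = 346 × (140.9 − 103.4)/(140.9 + 103.4) = 346 × 37.5/244.3 ≈ 53 m/s.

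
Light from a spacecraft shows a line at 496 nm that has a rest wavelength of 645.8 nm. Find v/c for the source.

0.258c

λ'/λ₀ = 0.7680 < 1 (blueshift), so the source is approaching.
λ'/λ₀ = √((1 − β)/(1 + β)) for an approaching source ⇒ β = (1 − r²)/(1 + r²) with r = λ'/λ₀.
β = (1 − 0.5899)/(1 + 0.5899) ≈ 0.258.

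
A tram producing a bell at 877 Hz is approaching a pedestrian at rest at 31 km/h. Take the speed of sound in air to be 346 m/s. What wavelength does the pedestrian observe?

31 km/h = 8.611 m/s.
Only the source moves, toward the listener, so f' = f · v/(v − v_s).
f' = 877 × 346/(346 − 8.611) ≈ 899 Hz.
λ' = v/f' = 346/899.384 ≈ 38.5 cm.

38.5 cm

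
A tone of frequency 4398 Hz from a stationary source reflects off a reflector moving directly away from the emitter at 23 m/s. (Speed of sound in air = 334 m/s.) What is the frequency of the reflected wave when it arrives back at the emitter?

3831 Hz

At the reflector (a moving observer), f₁ = f₀ · (v − u)/v = 4398 × 311/334 ≈ 4095 Hz.
The reflection then acts as a moving source: f₂ = f₁ · v/(v + u) ≈ 3831 Hz.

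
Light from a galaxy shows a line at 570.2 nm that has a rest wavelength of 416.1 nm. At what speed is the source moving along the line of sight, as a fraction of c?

0.305c

λ'/λ₀ = 1.3703 > 1 (redshift), so the source is receding.
λ'/λ₀ = √((1 + β)/(1 − β)) for a receding source ⇒ β = (r² − 1)/(r² + 1) with r = λ'/λ₀.
β = (1.8778 − 1)/(1.8778 + 1) ≈ 0.305.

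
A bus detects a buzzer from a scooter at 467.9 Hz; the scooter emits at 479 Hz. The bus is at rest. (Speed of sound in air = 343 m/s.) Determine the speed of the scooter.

8.1 m/s

f' < f, so the scooter is receding.
f' = f · v/(v + v_s) ⇒ v_s = v · |1 − f/f'|.
v_s = 343 × |1 − 479/467.9| = 343 × 0.02372 ≈ 8.1 m/s.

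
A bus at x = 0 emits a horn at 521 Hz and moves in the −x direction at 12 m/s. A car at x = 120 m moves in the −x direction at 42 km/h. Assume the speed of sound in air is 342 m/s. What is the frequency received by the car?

521 Hz

42 km/h = 11.67 m/s.
The observer lies on the +x side, so the source is heading away from the observer and the observer is heading toward the source.
Both move, so f' = f · (v + v_o)/(v + v_s).
f' = 521 × (342 + 11.67)/(342 + 12) = 521 × 353.67/354 ≈ 521 Hz.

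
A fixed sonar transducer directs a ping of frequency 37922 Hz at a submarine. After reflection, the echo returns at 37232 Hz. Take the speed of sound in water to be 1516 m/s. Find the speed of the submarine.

Double Doppler shift off a moving reflector: f₂ = f₀ · (v + u)/(v − u) (u > 0 toward emitter).
Rearranging, u = v · (f₂ − f₀)/(f₂ + f₀) = 1516 × -690/75154 ≈ -13.9 m/s.
So the submarine is moving at 13.9 m/s away from the emitter.

13.9 m/s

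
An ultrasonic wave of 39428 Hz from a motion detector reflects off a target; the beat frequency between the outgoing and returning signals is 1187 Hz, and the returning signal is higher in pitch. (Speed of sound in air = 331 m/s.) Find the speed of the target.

Double Doppler shift off a moving reflector: f₂ = f₀ · (v + u)/(v − u) (u > 0 toward emitter).
Returning signal is higher, so f₂ = f₀ + Δf = 39428 + 1187 = 40615 Hz.
Rearranging, u = v · (f₂ − f₀)/(f₂ + f₀) = 331 × 1187/80043 ≈ 4.9 m/s.
So the target is moving at 4.9 m/s toward the emitter.

4.9 m/s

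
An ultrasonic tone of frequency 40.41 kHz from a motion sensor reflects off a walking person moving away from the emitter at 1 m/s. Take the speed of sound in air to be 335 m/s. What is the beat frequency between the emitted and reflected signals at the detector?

241 Hz

The walking person first receives the wave as a moving observer: f₁ = f₀ · (v − u)/v = 40.41 × (335 − 1)/335 ≈ 40.289 kHz.
On reflection it acts as a source moving away from the stationary detector: f₂ = f₁ · v/(v + u) = 40.289 × 335/336 ≈ 40.169 kHz.
Beat frequency (with f₀ = 40410 Hz): |f₂ − f₀| = 2u·f₀/(v + u) = 2 × 1 × 40410/336 ≈ 241 Hz.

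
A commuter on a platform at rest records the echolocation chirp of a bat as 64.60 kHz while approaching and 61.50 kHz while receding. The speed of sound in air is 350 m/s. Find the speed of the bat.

8.6 m/s

f₁/f₂ = (v + v_s)/(v − v_s), so v_s = v · (f₁ − f₂)/(f₁ + f₂).
v_s = 350 × (64.60 − 61.50)/(64.60 + 61.50) = 350 × 3.10/126.10 ≈ 8.6 m/s.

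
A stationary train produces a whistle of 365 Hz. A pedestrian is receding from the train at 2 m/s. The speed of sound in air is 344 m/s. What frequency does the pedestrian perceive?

Moving observer, stationary source: f' = f · (v − v_o)/v.
f' = 365 × (344 − 2)/344 = 365 × 342/344 ≈ 363 Hz.

363 Hz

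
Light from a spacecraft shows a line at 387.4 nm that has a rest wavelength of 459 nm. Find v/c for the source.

0.168c

λ'/λ₀ = 0.8440 < 1 (blueshift), so the source is approaching.
λ'/λ₀ = √((1 − β)/(1 + β)) for an approaching source ⇒ β = (1 − r²)/(1 + r²) with r = λ'/λ₀.
β = (1 − 0.7124)/(1 + 0.7124) ≈ 0.168.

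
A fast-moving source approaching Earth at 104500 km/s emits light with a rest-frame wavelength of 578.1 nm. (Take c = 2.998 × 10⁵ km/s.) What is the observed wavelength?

β = v/c = 104500/299800 = 0.3486.
Relativistic Doppler for wavelength: λ' = λ₀ · √((1 − β)/(1 + β)).
λ' = 578.1 × √(0.6514/1.3486) = 578.1 × 0.69502 ≈ 401.8 nm.

401.8 nm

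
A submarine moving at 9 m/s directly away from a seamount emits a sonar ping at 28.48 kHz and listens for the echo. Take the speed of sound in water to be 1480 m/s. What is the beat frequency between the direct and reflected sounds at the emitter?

344 Hz

The seamount receives the sound from a moving source: f₁ = f₀ · v/(v + v_e) = 28.48 × 1480/1489 ≈ 28.308 kHz.
On the return leg the submarine is a moving observer: f₂ = f₁ · (v − v_e)/v = 28.308 × 1471/1480 ≈ 28.136 kHz.
Beat against the emitted tone (with f₀ = 28480 Hz): |f₂ − f₀| = 2v_e·f₀/(v + v_e) = 2 × 9 × 28480/1489 ≈ 344 Hz.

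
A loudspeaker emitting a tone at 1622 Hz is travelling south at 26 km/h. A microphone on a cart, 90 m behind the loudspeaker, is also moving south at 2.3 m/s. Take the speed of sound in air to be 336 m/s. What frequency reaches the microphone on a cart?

1599 Hz

26 km/h = 7.222 m/s.
The microphone on a cart is behind, so the loudspeaker is moving away from it while the microphone on a cart is moving toward the loudspeaker.
Both move, so f' = f · (v + v_o)/(v + v_s).
f' = 1622 × (336 + 2.3)/(336 + 7.222) = 1622 × 338.3/343.22 ≈ 1599 Hz.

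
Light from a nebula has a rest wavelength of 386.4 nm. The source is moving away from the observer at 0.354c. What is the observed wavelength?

559.4 nm

Relativistic Doppler for wavelength: λ' = λ₀ · √((1 + β)/(1 − β)).
λ' = 386.4 × √(1.3540/0.6460) = 386.4 × 1.44775 ≈ 559.4 nm.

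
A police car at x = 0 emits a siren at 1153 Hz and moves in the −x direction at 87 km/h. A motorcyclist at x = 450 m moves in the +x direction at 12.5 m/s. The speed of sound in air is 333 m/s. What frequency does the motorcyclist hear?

1035 Hz

87 km/h = 24.17 m/s.
The observer lies on the +x side, so the source is heading away from the observer and the observer is heading away from the source.
Both move, so f' = f · (v − v_o)/(v + v_s).
f' = 1153 × (333 − 12.5)/(333 + 24.17) = 1153 × 320.5/357.17 ≈ 1035 Hz.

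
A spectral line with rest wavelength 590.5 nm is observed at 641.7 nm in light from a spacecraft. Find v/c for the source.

λ'/λ₀ = 1.0867 > 1 (redshift), so the source is receding.
λ'/λ₀ = √((1 + β)/(1 − β)) for a receding source ⇒ β = (r² − 1)/(r² + 1) with r = λ'/λ₀.
β = (1.1809 − 1)/(1.1809 + 1) ≈ 0.083.

0.083c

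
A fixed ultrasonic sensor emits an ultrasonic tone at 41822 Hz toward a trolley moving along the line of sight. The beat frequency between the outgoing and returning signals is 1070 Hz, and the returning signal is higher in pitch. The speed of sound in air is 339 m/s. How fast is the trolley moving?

Double Doppler shift off a moving reflector: f₂ = f₀ · (v + u)/(v − u) (u > 0 toward emitter).
Returning signal is higher, so f₂ = f₀ + Δf = 41822 + 1070 = 42892 Hz.
Rearranging, u = v · (f₂ − f₀)/(f₂ + f₀) = 339 × 1070/84714 ≈ 4.3 m/s.
So the trolley is moving at 4.3 m/s toward the emitter.

4.3 m/s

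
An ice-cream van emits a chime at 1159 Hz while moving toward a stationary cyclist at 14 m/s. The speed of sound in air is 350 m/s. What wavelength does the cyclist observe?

29.0 cm

Only the source moves, toward the listener, so f' = f · v/(v − v_s).
f' = 1159 × 350/(350 − 14) ≈ 1207 Hz.
λ' = v/f' = 350/1207.29 ≈ 29.0 cm.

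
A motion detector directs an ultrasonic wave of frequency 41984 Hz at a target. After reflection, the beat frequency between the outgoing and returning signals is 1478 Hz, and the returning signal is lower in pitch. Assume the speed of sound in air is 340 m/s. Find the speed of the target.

Double Doppler shift off a moving reflector: f₂ = f₀ · (v + u)/(v − u) (u > 0 toward emitter).
Returning signal is lower, so f₂ = f₀ − Δf = 41984 − 1478 = 40506 Hz.
Rearranging, u = v · (f₂ − f₀)/(f₂ + f₀) = 340 × -1478/82490 ≈ -6.1 m/s.
So the target is moving at 6.1 m/s away from the emitter.

6.1 m/s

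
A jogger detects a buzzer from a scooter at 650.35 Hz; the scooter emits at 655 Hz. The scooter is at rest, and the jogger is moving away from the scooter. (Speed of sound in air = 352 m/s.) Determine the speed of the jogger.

f' = f · (v − v_o)/v ⇒ v_o = v · |f'/f − 1|.
v_o = 352 × |650.35/655 − 1| = 352 × 0.007099 ≈ 2.50 m/s.

2.50 m/s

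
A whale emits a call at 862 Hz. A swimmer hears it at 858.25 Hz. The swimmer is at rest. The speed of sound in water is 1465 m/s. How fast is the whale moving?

6.4 m/s

f' < f, so the whale is receding.
f' = f · v/(v + v_s) ⇒ v_s = v · |1 − f/f'|.
v_s = 1465 × |1 − 862/858.25| = 1465 × 0.004369 ≈ 6.4 m/s.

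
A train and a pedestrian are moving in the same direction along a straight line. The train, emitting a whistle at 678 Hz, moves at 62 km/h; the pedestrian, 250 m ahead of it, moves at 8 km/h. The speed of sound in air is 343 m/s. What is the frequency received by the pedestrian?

62 km/h = 17.22 m/s; 8 km/h = 2.222 m/s.
The pedestrian is ahead, so the train is moving toward it while the pedestrian is moving away from the train.
General Doppler shift: f' = f · (v − v_o)/(v − v_s).
f' = 678 × (343 − 2.222)/(343 − 17.22) = 678 × 340.78/325.78 ≈ 709 Hz.

709 Hz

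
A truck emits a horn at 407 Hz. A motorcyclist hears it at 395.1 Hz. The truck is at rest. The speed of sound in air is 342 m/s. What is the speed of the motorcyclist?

f' < f, so the motorcyclist is receding.
f' = f · (v − v_o)/v ⇒ v_o = v · |f'/f − 1|.
v_o = 342 × |395.1/407 − 1| = 342 × 0.02924 ≈ 10.0 m/s.

10.0 m/s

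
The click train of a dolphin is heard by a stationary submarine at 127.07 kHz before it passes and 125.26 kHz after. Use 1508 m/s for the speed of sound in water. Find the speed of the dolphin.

10.8 m/s

f₁/f₂ = (v + v_s)/(v − v_s), so v_s = v · (f₁ − f₂)/(f₁ + f₂).
v_s = 1508 × (127.07 − 125.26)/(127.07 + 125.26) = 1508 × 1.81/252.33 ≈ 10.8 m/s.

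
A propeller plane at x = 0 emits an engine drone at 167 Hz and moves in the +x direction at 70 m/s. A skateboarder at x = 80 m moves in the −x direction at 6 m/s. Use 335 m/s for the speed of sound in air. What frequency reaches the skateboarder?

215 Hz

The observer lies on the +x side, so the source is heading toward the observer and the observer is heading toward the source.
With source approaching and observer approaching, f' = f · (v + v_o)/(v − v_s).
f' = 167 × (335 + 6)/(335 − 70) = 167 × 341/265 ≈ 215 Hz.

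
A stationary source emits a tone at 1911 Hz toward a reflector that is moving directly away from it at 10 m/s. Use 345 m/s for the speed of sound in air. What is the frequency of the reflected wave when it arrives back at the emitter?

1803 Hz

The reflector first receives the wave as a moving observer: f₁ = f₀ · (v − u)/v = 1911 × (345 − 10)/345 ≈ 1856 Hz.
The reflection then acts as a moving source: f₂ = f₁ · v/(v + u) ≈ 1803 Hz.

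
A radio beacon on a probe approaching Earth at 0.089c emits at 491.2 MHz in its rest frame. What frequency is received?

Relativistic Doppler for frequency: f' = f₀ · √((1 + β)/(1 − β)).
f' = 491.2 × √(1.0890/0.9110) = 491.2 × 1.09334 ≈ 537.0 MHz.

537.0 MHz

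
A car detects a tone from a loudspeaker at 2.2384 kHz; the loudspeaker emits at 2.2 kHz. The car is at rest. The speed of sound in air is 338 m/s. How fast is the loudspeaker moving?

5.8 m/s

f' > f, so the loudspeaker is approaching.
f' = f · v/(v − v_s) ⇒ v_s = v · |1 − f/f'|.
v_s = 338 × |1 − 2.2/2.2384| = 338 × 0.01716 ≈ 5.8 m/s.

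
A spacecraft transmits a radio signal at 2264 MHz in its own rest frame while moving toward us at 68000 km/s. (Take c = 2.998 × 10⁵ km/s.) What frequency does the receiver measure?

2851.8 MHz

β = v/c = 68000/299800 = 0.2268.
Relativistic Doppler for frequency: f' = f₀ · √((1 + β)/(1 − β)).
f' = 2264 × √(1.2268/0.7732) = 2264 × 1.25965 ≈ 2851.8 MHz.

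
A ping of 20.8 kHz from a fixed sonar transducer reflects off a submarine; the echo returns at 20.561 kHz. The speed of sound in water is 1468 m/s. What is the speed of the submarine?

Double Doppler shift off a moving reflector: f₂ = f₀ · (v + u)/(v − u) (u > 0 toward emitter).
Rearranging, u = v · (f₂ − f₀)/(f₂ + f₀) = 1468 × -0.239/41.361 ≈ -8.5 m/s.
So the submarine is moving at 8.5 m/s away from the emitter.

8.5 m/s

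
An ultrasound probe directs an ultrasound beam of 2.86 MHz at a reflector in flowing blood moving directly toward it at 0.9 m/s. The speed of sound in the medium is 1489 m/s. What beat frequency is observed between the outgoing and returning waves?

The reflector in flowing blood first receives the wave as a moving observer: f₁ = f₀ · (v + u)/v = 2.86 × (1489 + 0.9)/1489 ≈ 2.86173 MHz.
The reflection then acts as a moving source: f₂ = f₁ · v/(v − u) ≈ 2.86346 MHz.
Equivalently f₂ = f₀ · (v + u)/(v − u).
Beat frequency (with f₀ = 2860000 Hz): |f₂ − f₀| = 2u·f₀/(v − u) = 2 × 0.9 × 2860000/1488.1 ≈ 3459 Hz.

3459 Hz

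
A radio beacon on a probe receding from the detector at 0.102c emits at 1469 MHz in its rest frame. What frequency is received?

Relativistic Doppler for frequency: f' = f₀ · √((1 − β)/(1 + β)).
f' = 1469 × √(0.8980/1.1020) = 1469 × 0.90271 ≈ 1326.1 MHz.

1326.1 MHz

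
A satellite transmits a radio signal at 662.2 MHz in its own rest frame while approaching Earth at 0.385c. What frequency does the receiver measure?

Relativistic Doppler for frequency: f' = f₀ · √((1 + β)/(1 − β)).
f' = 662.2 × √(1.3850/0.6150) = 662.2 × 1.50068 ≈ 993.7 MHz.

993.7 MHz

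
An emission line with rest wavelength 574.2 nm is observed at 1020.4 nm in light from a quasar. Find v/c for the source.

0.519

λ'/λ₀ = 1.7771 > 1 (redshift), so the source is receding.
λ'/λ₀ = √((1 + β)/(1 − β)) for a receding source ⇒ β = (r² − 1)/(r² + 1) with r = λ'/λ₀.
β = (3.1580 − 1)/(3.1580 + 1) ≈ 0.519.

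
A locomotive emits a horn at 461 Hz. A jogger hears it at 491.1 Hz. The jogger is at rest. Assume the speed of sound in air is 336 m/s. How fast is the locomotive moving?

f' > f, so the locomotive is approaching.
f' = f · v/(v − v_s) ⇒ v_s = v · |1 − f/f'|.
v_s = 336 × |1 − 461/491.1| = 336 × 0.06129 ≈ 20.6 m/s.

20.6 m/s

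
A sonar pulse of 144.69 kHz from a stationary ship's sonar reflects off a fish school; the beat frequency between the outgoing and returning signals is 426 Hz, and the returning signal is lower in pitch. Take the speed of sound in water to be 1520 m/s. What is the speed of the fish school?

2.24 m/s

Double Doppler shift off a moving reflector: f₂ = f₀ · (v + u)/(v − u) (u > 0 toward emitter).
Returning signal is lower, so f₂ = f₀ − Δf = 144690 − 426 = 144264 Hz.
Rearranging, u = v · (f₂ − f₀)/(f₂ + f₀) = 1520 × -426/288954 ≈ -2.24 m/s.
So the fish school is moving at 2.24 m/s away from the emitter.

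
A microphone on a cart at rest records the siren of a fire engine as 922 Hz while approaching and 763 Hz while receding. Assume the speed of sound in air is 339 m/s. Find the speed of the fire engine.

f₁/f₂ = (v + v_s)/(v − v_s), so v_s = v · (f₁ − f₂)/(f₁ + f₂).
v_s = 339 × (922 − 763)/(922 + 763) = 339 × 159/1685 ≈ 32 m/s.

32 m/s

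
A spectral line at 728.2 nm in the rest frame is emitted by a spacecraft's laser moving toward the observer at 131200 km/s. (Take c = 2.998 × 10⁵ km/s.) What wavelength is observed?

β = v/c = 131200/299800 = 0.4376.
Relativistic Doppler for wavelength: λ' = λ₀ · √((1 − β)/(1 + β)).
λ' = 728.2 × √(0.5624/1.4376) = 728.2 × 0.62545 ≈ 455.5 nm.

455.5 nm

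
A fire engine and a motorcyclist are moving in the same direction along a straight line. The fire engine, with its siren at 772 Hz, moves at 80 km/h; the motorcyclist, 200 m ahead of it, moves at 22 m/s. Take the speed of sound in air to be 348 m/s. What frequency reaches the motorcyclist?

80 km/h = 22.22 m/s.
The motorcyclist is ahead, so the fire engine is moving toward it while the motorcyclist is moving away from the fire engine.
Both move, so f' = f · (v − v_o)/(v − v_s).
f' = 772 × (348 − 22)/(348 − 22.22) = 772 × 326/325.78 ≈ 773 Hz.

773 Hz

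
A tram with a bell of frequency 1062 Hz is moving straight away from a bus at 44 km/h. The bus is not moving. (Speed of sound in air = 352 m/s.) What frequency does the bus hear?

44 km/h = 12.22 m/s.
Only the source moves, away from the listener, so f' = f · v/(v + v_s).
f' = 1062 × 352/(352 + 12.22) = 1062 × 352/364.2 ≈ 1026 Hz.

1026 Hz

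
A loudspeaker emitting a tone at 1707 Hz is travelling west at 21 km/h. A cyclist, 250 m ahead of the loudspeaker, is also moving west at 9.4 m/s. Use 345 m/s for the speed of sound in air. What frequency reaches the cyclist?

21 km/h = 5.833 m/s.
The cyclist is ahead, so the loudspeaker is moving toward it while the cyclist is moving away from the loudspeaker.
General Doppler shift: f' = f · (v − v_o)/(v − v_s).
f' = 1707 × (345 − 9.4)/(345 − 5.833) = 1707 × 335.6/339.17 ≈ 1689 Hz.

1689 Hz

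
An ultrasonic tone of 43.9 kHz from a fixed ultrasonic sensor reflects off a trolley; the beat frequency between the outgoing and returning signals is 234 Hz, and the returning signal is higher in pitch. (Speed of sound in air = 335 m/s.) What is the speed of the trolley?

Double Doppler shift off a moving reflector: f₂ = f₀ · (v + u)/(v − u) (u > 0 toward emitter).
Returning signal is higher, so f₂ = f₀ + Δf = 43900 + 234 = 44134 Hz.
Rearranging, u = v · (f₂ − f₀)/(f₂ + f₀) = 335 × 234/88034 ≈ 0.89 m/s.
So the trolley is moving at 0.89 m/s toward the emitter.

0.89 m/s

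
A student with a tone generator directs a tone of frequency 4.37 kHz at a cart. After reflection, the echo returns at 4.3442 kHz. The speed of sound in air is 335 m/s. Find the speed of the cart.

Double Doppler shift off a moving reflector: f₂ = f₀ · (v + u)/(v − u) (u > 0 toward emitter).
Rearranging, u = v · (f₂ − f₀)/(f₂ + f₀) = 335 × -0.0258/8.7142 ≈ -0.99 m/s.
So the cart is moving at 0.99 m/s away from the emitter.

0.99 m/s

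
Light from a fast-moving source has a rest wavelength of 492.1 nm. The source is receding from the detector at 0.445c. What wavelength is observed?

794.0 nm

Relativistic Doppler for wavelength: λ' = λ₀ · √((1 + β)/(1 − β)).
λ' = 492.1 × √(1.4450/0.5550) = 492.1 × 1.61357 ≈ 794.0 nm.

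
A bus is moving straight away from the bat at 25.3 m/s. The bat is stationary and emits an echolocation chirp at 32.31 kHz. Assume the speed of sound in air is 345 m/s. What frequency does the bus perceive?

Moving observer, stationary source: f' = f · (v − v_o)/v.
f' = 32.31 × (345 − 25.3)/345 = 32.31 × 319.7/345 ≈ 29.9 kHz.

29.9 kHz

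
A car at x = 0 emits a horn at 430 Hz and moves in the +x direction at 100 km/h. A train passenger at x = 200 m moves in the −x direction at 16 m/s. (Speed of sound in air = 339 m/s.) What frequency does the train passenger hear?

490 Hz

100 km/h = 27.78 m/s.
The observer lies on the +x side, so the source is heading toward the observer and the observer is heading toward the source.
General Doppler shift: f' = f · (v + v_o)/(v − v_s).
f' = 430 × (339 + 16)/(339 − 27.78) = 430 × 355/311.22 ≈ 490 Hz.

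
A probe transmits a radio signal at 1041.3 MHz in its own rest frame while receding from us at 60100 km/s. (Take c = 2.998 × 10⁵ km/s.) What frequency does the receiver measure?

849.8 MHz

β = v/c = 60100/299800 = 0.2005.
Relativistic Doppler for frequency: f' = f₀ · √((1 − β)/(1 + β)).
f' = 1041.3 × √(0.7995/1.2005) = 1041.3 × 0.81610 ≈ 849.8 MHz.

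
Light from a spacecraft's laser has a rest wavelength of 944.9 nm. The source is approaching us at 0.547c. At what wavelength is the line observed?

511.3 nm

Relativistic Doppler for wavelength: λ' = λ₀ · √((1 − β)/(1 + β)).
λ' = 944.9 × √(0.4530/1.5470) = 944.9 × 0.54113 ≈ 511.3 nm.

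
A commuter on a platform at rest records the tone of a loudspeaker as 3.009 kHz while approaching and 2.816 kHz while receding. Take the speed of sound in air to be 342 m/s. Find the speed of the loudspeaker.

11.3 m/s

f₁/f₂ = (v + v_s)/(v − v_s), so v_s = v · (f₁ − f₂)/(f₁ + f₂).
v_s = 342 × (3.009 − 2.816)/(3.009 + 2.816) = 342 × 0.193/5.825 ≈ 11.3 m/s.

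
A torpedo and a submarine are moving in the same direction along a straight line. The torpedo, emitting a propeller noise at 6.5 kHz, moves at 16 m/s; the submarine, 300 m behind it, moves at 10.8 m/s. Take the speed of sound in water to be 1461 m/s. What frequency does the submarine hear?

The submarine is behind, so the torpedo is moving away from it while the submarine is moving toward the torpedo.
General Doppler shift: f' = f · (v + v_o)/(v + v_s).
f' = 6.5 × (1461 + 10.8)/(1461 + 16) = 6.5 × 1471.8/1477 ≈ 6.48 kHz.

6.48 kHz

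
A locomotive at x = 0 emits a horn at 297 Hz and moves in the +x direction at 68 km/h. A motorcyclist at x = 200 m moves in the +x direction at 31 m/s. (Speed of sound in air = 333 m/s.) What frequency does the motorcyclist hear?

68 km/h = 18.89 m/s.
The observer lies on the +x side, so the source is heading toward the observer and the observer is heading away from the source.
General Doppler shift: f' = f · (v − v_o)/(v − v_s).
f' = 297 × (333 − 31)/(333 − 18.89) = 297 × 302/314.11 ≈ 286 Hz.

286 Hz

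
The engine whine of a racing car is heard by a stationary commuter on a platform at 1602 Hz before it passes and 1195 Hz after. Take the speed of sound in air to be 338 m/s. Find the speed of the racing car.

49 m/s

f₁/f₂ = (v + v_s)/(v − v_s), so v_s = v · (f₁ − f₂)/(f₁ + f₂).
v_s = 338 × (1602 − 1195)/(1602 + 1195) = 338 × 407/2797 ≈ 49 m/s.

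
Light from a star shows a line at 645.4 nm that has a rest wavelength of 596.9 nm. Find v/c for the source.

0.078c

λ'/λ₀ = 1.0813 > 1 (redshift), so the source is receding.
λ'/λ₀ = √((1 + β)/(1 − β)) for a receding source ⇒ β = (r² − 1)/(r² + 1) with r = λ'/λ₀.
β = (1.1691 − 1)/(1.1691 + 1) ≈ 0.078.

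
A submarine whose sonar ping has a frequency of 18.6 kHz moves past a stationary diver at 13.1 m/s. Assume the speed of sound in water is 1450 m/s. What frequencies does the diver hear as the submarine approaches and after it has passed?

Approaching: f₁ = f · v/(v − v_s) = 18.6 × 1450/1436.9 ≈ 18.77 kHz.
Receding: f₂ = f · v/(v + v_s) = 18.6 × 1450/1463.1 ≈ 18.43 kHz.

18.77 kHz approaching; 18.43 kHz receding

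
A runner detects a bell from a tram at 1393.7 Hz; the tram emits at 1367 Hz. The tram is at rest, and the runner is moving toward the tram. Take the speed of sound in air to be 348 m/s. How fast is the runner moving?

f' = f · (v + v_o)/v ⇒ v_o = v · |f'/f − 1|.
v_o = 348 × |1393.7/1367 − 1| = 348 × 0.01953 ≈ 6.8 m/s.

6.8 m/s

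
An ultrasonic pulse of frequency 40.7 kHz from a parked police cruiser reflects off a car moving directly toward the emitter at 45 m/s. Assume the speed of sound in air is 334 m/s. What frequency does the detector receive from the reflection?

53.4 kHz

At the car (a moving observer), f₁ = f₀ · (v + u)/v = 40.7 × 379/334 ≈ 46.2 kHz.
The reflection then acts as a moving source: f₂ = f₁ · v/(v − u) ≈ 53.4 kHz.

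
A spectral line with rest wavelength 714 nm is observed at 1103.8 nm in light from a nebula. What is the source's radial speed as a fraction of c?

λ'/λ₀ = 1.5459 > 1 (redshift), so the source is receding.
λ'/λ₀ = √((1 + β)/(1 − β)) for a receding source ⇒ β = (r² − 1)/(r² + 1) with r = λ'/λ₀.
β = (2.3899 − 1)/(2.3899 + 1) ≈ 0.410.

0.410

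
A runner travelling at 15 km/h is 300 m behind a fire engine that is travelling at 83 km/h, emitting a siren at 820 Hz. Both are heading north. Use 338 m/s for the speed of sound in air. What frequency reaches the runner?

777 Hz

83 km/h = 23.06 m/s; 15 km/h = 4.167 m/s.
The runner is behind, so the fire engine is moving away from it while the runner is moving toward the fire engine.
Both move, so f' = f · (v + v_o)/(v + v_s).
f' = 820 × (338 + 4.167)/(338 + 23.06) = 820 × 342.17/361.06 ≈ 777 Hz.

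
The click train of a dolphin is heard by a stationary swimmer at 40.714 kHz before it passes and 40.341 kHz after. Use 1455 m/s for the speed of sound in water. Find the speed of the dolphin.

6.7 m/s

f₁/f₂ = (v + v_s)/(v − v_s), so v_s = v · (f₁ − f₂)/(f₁ + f₂).
v_s = 1455 × (40.714 − 40.341)/(40.714 + 40.341) = 1455 × 0.373/81.055 ≈ 6.7 m/s.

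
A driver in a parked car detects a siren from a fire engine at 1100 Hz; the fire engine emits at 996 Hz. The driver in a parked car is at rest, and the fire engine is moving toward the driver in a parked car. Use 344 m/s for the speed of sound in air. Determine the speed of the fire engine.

33 m/s

f' = f · v/(v − v_s) ⇒ v_s = v · |1 − f/f'|.
v_s = 344 × |1 − 996/1100| = 344 × 0.09455 ≈ 33 m/s.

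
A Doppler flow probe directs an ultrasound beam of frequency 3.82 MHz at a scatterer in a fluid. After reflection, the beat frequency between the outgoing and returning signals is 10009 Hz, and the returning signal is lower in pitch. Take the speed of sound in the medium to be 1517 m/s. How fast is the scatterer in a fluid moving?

Double Doppler shift off a moving reflector: f₂ = f₀ · (v + u)/(v − u) (u > 0 toward emitter).
Returning signal is lower, so f₂ = f₀ − Δf = 3820000 − 10009 = 3809991 Hz.
Rearranging, u = v · (f₂ − f₀)/(f₂ + f₀) = 1517 × -10009/7629991 ≈ -1.99 m/s.
So the scatterer in a fluid is moving at 1.99 m/s away from the emitter.

1.99 m/s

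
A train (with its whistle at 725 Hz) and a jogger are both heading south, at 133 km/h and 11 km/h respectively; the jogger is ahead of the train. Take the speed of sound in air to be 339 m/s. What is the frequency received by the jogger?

133 km/h = 36.94 m/s; 11 km/h = 3.056 m/s.
The jogger is ahead, so the train is moving toward it while the jogger is moving away from the train.
With source approaching and observer receding, f' = f · (v − v_o)/(v − v_s).
f' = 725 × (339 − 3.056)/(339 − 36.94) = 725 × 335.94/302.06 ≈ 806 Hz.

806 Hz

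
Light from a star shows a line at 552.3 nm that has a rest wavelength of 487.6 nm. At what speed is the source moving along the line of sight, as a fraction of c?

λ'/λ₀ = 1.1327 > 1 (redshift), so the source is receding.
λ'/λ₀ = √((1 + β)/(1 − β)) for a receding source ⇒ β = (r² − 1)/(r² + 1) with r = λ'/λ₀.
β = (1.2830 − 1)/(1.2830 + 1) ≈ 0.124.

0.124c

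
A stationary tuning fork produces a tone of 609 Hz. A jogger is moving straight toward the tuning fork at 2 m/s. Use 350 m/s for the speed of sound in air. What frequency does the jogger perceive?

612 Hz

Moving observer, stationary source: f' = f · (v + v_o)/v.
f' = 609 × (350 + 2)/350 = 609 × 352/350 ≈ 612 Hz.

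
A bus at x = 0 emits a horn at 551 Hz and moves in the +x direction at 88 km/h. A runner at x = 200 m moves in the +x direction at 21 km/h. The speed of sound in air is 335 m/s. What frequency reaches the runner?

584 Hz

88 km/h = 24.44 m/s; 21 km/h = 5.833 m/s.
The observer lies on the +x side, so the source is heading toward the observer and the observer is heading away from the source.
With source approaching and observer receding, f' = f · (v − v_o)/(v − v_s).
f' = 551 × (335 − 5.833)/(335 − 24.44) = 551 × 329.17/310.56 ≈ 584 Hz.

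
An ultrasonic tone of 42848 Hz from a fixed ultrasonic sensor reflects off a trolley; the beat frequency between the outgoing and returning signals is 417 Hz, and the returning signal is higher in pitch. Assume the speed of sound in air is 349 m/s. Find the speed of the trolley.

1.69 m/s

Double Doppler shift off a moving reflector: f₂ = f₀ · (v + u)/(v − u) (u > 0 toward emitter).
Returning signal is higher, so f₂ = f₀ + Δf = 42848 + 417 = 43265 Hz.
Rearranging, u = v · (f₂ − f₀)/(f₂ + f₀) = 349 × 417/86113 ≈ 1.69 m/s.
So the trolley is moving at 1.69 m/s toward the emitter.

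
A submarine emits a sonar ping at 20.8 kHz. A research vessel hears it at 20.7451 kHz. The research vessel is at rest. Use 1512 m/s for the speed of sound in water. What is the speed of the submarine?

f' < f, so the submarine is receding.
f' = f · v/(v + v_s) ⇒ v_s = v · |1 − f/f'|.
v_s = 1512 × |1 − 20.8/20.7451| = 1512 × 0.002646 ≈ 4.0 m/s.

4.0 m/s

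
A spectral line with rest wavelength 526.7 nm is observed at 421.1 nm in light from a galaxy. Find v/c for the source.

0.220c

λ'/λ₀ = 0.7995 < 1 (blueshift), so the source is approaching.
λ'/λ₀ = √((1 − β)/(1 + β)) for an approaching source ⇒ β = (1 − r²)/(1 + r²) with r = λ'/λ₀.
β = (1 − 0.6392)/(1 + 0.6392) ≈ 0.220.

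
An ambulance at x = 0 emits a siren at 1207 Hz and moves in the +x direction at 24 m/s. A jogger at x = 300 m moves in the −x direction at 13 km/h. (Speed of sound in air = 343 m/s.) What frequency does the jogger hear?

13 km/h = 3.611 m/s.
The observer lies on the +x side, so the source is heading toward the observer and the observer is heading toward the source.
Both move, so f' = f · (v + v_o)/(v − v_s).
f' = 1207 × (343 + 3.611)/(343 − 24) = 1207 × 346.61/319 ≈ 1311 Hz.

1311 Hz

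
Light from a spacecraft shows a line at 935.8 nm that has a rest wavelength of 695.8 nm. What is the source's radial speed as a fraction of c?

λ'/λ₀ = 1.3449 > 1 (redshift), so the source is receding.
λ'/λ₀ = √((1 + β)/(1 − β)) for a receding source ⇒ β = (r² − 1)/(r² + 1) with r = λ'/λ₀.
β = (1.8088 − 1)/(1.8088 + 1) ≈ 0.288.

0.288c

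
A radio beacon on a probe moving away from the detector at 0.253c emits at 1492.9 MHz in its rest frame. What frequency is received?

Relativistic Doppler for frequency: f' = f₀ · √((1 − β)/(1 + β)).
f' = 1492.9 × √(0.7470/1.2530) = 1492.9 × 0.77212 ≈ 1152.7 MHz.

1152.7 MHz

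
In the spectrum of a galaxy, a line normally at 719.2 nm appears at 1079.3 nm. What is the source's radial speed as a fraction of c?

λ'/λ₀ = 1.5007 > 1 (redshift), so the source is receding.
λ'/λ₀ = √((1 + β)/(1 − β)) for a receding source ⇒ β = (r² − 1)/(r² + 1) with r = λ'/λ₀.
β = (2.2521 − 1)/(2.2521 + 1) ≈ 0.385.

0.385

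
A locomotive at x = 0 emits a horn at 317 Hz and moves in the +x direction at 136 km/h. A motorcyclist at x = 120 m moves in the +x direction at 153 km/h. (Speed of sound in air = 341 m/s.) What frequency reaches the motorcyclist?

312 Hz

136 km/h = 37.78 m/s; 153 km/h = 42.5 m/s.
The observer lies on the +x side, so the source is heading toward the observer and the observer is heading away from the source.
Both move, so f' = f · (v − v_o)/(v − v_s).
f' = 317 × (341 − 42.5)/(341 − 37.78) = 317 × 298.5/303.22 ≈ 312 Hz.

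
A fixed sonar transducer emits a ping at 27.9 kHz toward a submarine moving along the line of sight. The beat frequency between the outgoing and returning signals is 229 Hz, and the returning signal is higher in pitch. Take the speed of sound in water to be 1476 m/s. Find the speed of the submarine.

6.0 m/s

Double Doppler shift off a moving reflector: f₂ = f₀ · (v + u)/(v − u) (u > 0 toward emitter).
Returning signal is higher, so f₂ = f₀ + Δf = 27900 + 229 = 28129 Hz.
Rearranging, u = v · (f₂ − f₀)/(f₂ + f₀) = 1476 × 229/56029 ≈ 6.0 m/s.
So the submarine is moving at 6.0 m/s toward the emitter.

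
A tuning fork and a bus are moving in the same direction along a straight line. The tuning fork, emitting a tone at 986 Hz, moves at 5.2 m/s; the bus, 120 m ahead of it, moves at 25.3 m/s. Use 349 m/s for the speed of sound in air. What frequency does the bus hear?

The bus is ahead, so the tuning fork is moving toward it while the bus is moving away from the tuning fork.
With source approaching and observer receding, f' = f · (v − v_o)/(v − v_s).
f' = 986 × (349 − 25.3)/(349 − 5.2) = 986 × 323.7/343.8 ≈ 928 Hz.

928 Hz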